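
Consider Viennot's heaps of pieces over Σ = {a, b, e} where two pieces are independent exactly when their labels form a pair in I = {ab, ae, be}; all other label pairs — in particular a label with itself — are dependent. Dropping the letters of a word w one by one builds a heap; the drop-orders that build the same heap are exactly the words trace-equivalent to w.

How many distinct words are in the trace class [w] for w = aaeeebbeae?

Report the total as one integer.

2520

0(a) covers ∅
1(a) covers 0:a
2(e) covers ∅
3(e) covers 2:e
4(e) covers 3:e
5(b) covers ∅
6(b) covers 5:b
7(e) covers 4:e
8(a) covers 1:a
9(e) covers 7:e
floor of heap: 0:a, 2:e, 5:b
completions by unplaced set U, small U first (add the entries for U minus each lowest piece of U):
  |U|=1: {6}:1  {8}:1  {9}:1
  |U|=2: {1,8}:1  {5,6}:1  {6,8}:2  {6,9}:2  {7,9}:1  {8,9}:2
  |U|=3: {0,1,8}:1  {1,6,8}:3  {1,8,9}:3  {4,7,9}:1  {5,6,8}:3  {5,6,9}:3  {6,7,9}:3  {6,8,9}:6  {7,8,9}:3
  |U|=4: {0,1,6,8}:4  {0,1,8,9}:4  {1,5,6,8}:6  {1,6,8,9}:12  {1,7,8,9}:6  {3,4,7,9}:1  {4,6,7,9}:4  {4,7,8,9}:4  {5,6,7,9}:6  {5,6,8,9}:12  {6,7,8,9}:12
  |U|=5: {0,1,5,6,8}:10  {0,1,6,8,9}:20  {0,1,7,8,9}:10  {1,4,7,8,9}:10  {1,5,6,8,9}:30  {1,6,7,8,9}:30  {2,3,4,7,9}:1  {3,4,6,7,9}:5  {3,4,7,8,9}:5  {4,5,6,7,9}:10  {4,6,7,8,9}:20  {5,6,7,8,9}:30
  |U|=6: {0,1,4,7,8,9}:20  {0,1,5,6,8,9}:60  {0,1,6,7,8,9}:60  {1,3,4,7,8,9}:15  {1,4,6,7,8,9}:60  {1,5,6,7,8,9}:90  {2,3,4,6,7,9}:6  {2,3,4,7,8,9}:6  {3,4,5,6,7,9}:15  {3,4,6,7,8,9}:30  {4,5,6,7,8,9}:60
  |U|=7: {0,1,3,4,7,8,9}:35  {0,1,4,6,7,8,9}:140  {0,1,5,6,7,8,9}:210  {1,2,3,4,7,8,9}:21  {1,3,4,6,7,8,9}:105  {1,4,5,6,7,8,9}:210  {2,3,4,5,6,7,9}:21  {2,3,4,6,7,8,9}:42  {3,4,5,6,7,8,9}:105
  |U|=8: {0,1,2,3,4,7,8,9}:56  {0,1,3,4,6,7,8,9}:280  {0,1,4,5,6,7,8,9}:560  {1,2,3,4,6,7,8,9}:168  {1,3,4,5,6,7,8,9}:420  {2,3,4,5,6,7,8,9}:168
  start at 0(a): 756
  start at 2(e): 1260
  start at 5(b): 504
sum over floor = 2520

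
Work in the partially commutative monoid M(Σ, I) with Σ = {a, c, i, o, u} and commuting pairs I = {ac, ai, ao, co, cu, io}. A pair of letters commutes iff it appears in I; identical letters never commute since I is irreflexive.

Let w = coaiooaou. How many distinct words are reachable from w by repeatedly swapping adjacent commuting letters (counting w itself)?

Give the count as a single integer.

420

#0=c has no predecessor
#1=o has no predecessor
#2=a has no predecessor
#3=i depends on [0:c]
#4=o depends on [1:o]
#5=o depends on [4:o]
#6=a depends on [2:a]
#7=o depends on [5:o]
#8=u depends on [3:i, 6:a, 7:o]
sources: [0:c, 1:o, 2:a]
N(rest) = Σ N(rest − s) over sources s of rest; N(one piece) = 1:
  size 1 → [8]=1
  size 2 → [3,8]=1  [6,8]=1  [7,8]=1
  size 3 → [0,3,8]=1  [2,6,8]=1  [3,6,8]=2  [3,7,8]=2  [5,7,8]=1  [6,7,8]=2
  size 4 → [0,3,6,8]=3  [0,3,7,8]=3  [2,3,6,8]=3  [2,6,7,8]=3  [3,5,7,8]=3  [3,6,7,8]=6  [4,5,7,8]=1  [5,6,7,8]=3
  size 5 → [0,2,3,6,8]=6  [0,3,5,7,8]=6  [0,3,6,7,8]=12  [1,4,5,7,8]=1  [2,3,6,7,8]=12  [2,5,6,7,8]=6  [3,4,5,7,8]=4  [3,5,6,7,8]=12  [4,5,6,7,8]=4
  size 6 → [0,2,3,6,7,8]=30  [0,3,4,5,7,8]=10  [0,3,5,6,7,8]=30  [1,3,4,5,7,8]=5  [1,4,5,6,7,8]=5  [2,3,5,6,7,8]=30  [2,4,5,6,7,8]=10  [3,4,5,6,7,8]=20
  size 7 → [0,1,3,4,5,7,8]=15  [0,2,3,5,6,7,8]=90  [0,3,4,5,6,7,8]=60  [1,2,4,5,6,7,8]=15  [1,3,4,5,6,7,8]=30  [2,3,4,5,6,7,8]=60
  first=0(c) contributes 105
  first=1(o) contributes 210
  first=2(a) contributes 105
|[w]| = 420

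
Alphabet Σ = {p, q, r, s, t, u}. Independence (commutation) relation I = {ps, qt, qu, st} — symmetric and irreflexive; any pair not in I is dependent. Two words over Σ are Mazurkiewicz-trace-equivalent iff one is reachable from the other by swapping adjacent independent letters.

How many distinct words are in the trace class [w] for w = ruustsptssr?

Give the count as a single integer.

0(r) covers ∅
1(u) covers 0:r
2(u) covers 1:u
3(s) covers 2:u
4(t) covers 2:u
5(s) covers 3:s
6(p) covers 4:t
7(t) covers 6:p
8(s) covers 5:s
9(s) covers 8:s
10(r) covers 7:t, 9:s
floor of heap: 0:r
completions by unplaced set U, small U first (add the entries for U minus each lowest piece of U):
  |U|=1: {10}:1
  |U|=2: {7,10}:1  {9,10}:1
  |U|=3: {6,7,10}:1  {7,9,10}:2  {8,9,10}:1
  |U|=4: {4,6,7,10}:1  {5,8,9,10}:1  {6,7,9,10}:3  {7,8,9,10}:3
  |U|=5: {3,5,8,9,10}:1  {4,6,7,9,10}:4  {5,7,8,9,10}:4  {6,7,8,9,10}:6
  |U|=6: {3,5,7,8,9,10}:5  {4,6,7,8,9,10}:10  {5,6,7,8,9,10}:10
  |U|=7: {3,5,6,7,8,9,10}:15  {4,5,6,7,8,9,10}:20
  |U|=8: {3,4,5,6,7,8,9,10}:35
  |U|=9: {2,3,4,5,6,7,8,9,10}:35
  start at 0(r): 35

35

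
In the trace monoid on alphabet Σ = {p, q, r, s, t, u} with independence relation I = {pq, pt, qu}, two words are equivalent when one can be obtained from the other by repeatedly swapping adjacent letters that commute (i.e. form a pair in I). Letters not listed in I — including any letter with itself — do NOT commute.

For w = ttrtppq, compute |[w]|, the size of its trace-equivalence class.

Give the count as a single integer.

6

0(t) covers ∅
1(t) covers 0:t
2(r) covers 1:t
3(t) covers 2:r
4(p) covers 2:r
5(p) covers 4:p
6(q) covers 3:t
floor of heap: 0:t
completions by unplaced set U, small U first (add the entries for U minus each lowest piece of U):
  |U|=1: {5}:1  {6}:1
  |U|=2: {3,6}:1  {4,5}:1  {5,6}:2
  |U|=3: {3,5,6}:3  {4,5,6}:3
  |U|=4: {3,4,5,6}:6
  |U|=5: {2,3,4,5,6}:6
  start at 0(t): 6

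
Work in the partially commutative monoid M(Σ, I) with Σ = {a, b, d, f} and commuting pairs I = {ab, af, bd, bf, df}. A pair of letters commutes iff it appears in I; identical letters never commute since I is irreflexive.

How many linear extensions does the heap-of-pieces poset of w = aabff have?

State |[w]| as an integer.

#0=a has no predecessor
#1=a depends on [0:a]
#2=b has no predecessor
#3=f has no predecessor
#4=f depends on [3:f]
sources: [0:a, 2:b, 3:f]
N(rest) = Σ N(rest − s) over sources s of rest; N(one piece) = 1:
  size 1 → [1]=1  [2]=1  [4]=1
  size 2 → [0,1]=1  [1,2]=2  [1,4]=2  [2,4]=2  [3,4]=1
  size 3 → [0,1,2]=3  [0,1,4]=3  [1,2,4]=6  [1,3,4]=3  [2,3,4]=3
  first=0(a) contributes 12
  first=2(b) contributes 6
  first=3(f) contributes 12
|[w]| = 30

30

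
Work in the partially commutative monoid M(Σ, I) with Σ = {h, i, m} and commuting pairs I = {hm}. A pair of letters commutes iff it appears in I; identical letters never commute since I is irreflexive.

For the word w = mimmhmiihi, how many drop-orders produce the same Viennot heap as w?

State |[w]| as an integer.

4

drop 0:m onto floor
drop 1:i onto {0:m}
drop 2:m onto {1:i}
drop 3:m onto {2:m}
drop 4:h onto {1:i}
drop 5:m onto {3:m}
drop 6:i onto {4:h, 5:m}
drop 7:i onto {6:i}
drop 8:h onto {7:i}
drop 9:i onto {8:h}
ground layer = {0:m}
drop-orders for the pieces not yet dropped (sum over which currently-grounded one goes next):
  1 to go: {9} 1
  2 to go: {8,9} 1
  3 to go: {7,8,9} 1
  4 to go: {6,7,8,9} 1
  5 to go: {4,6,7,8,9} 1  {5,6,7,8,9} 1
  6 to go: {3,5,6,7,8,9} 1  {4,5,6,7,8,9} 2
  7 to go: {2,3,5,6,7,8,9} 1  {3,4,5,6,7,8,9} 3
  8 to go: {2,3,4,5,6,7,8,9} 4
  if 0:m drops first: 4 orders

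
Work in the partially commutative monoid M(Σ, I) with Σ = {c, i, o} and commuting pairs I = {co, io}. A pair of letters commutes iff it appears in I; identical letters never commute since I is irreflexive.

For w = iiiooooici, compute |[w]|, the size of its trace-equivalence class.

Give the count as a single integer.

210

0(i) covers ∅
1(i) covers 0:i
2(i) covers 1:i
3(o) covers ∅
4(o) covers 3:o
5(o) covers 4:o
6(o) covers 5:o
7(i) covers 2:i
8(c) covers 7:i
9(i) covers 8:c
floor of heap: 0:i, 3:o
completions by unplaced set U, small U first (add the entries for U minus each lowest piece of U):
  |U|=1: {6}:1  {9}:1
  |U|=2: {5,6}:1  {6,9}:2  {8,9}:1
  |U|=3: {4,5,6}:1  {5,6,9}:3  {6,8,9}:3  {7,8,9}:1
  |U|=4: {2,7,8,9}:1  {3,4,5,6}:1  {4,5,6,9}:4  {5,6,8,9}:6  {6,7,8,9}:4
  |U|=5: {1,2,7,8,9}:1  {2,6,7,8,9}:5  {3,4,5,6,9}:5  {4,5,6,8,9}:10  {5,6,7,8,9}:10
  |U|=6: {0,1,2,7,8,9}:1  {1,2,6,7,8,9}:6  {2,5,6,7,8,9}:15  {3,4,5,6,8,9}:15  {4,5,6,7,8,9}:20
  |U|=7: {0,1,2,6,7,8,9}:7  {1,2,5,6,7,8,9}:21  {2,4,5,6,7,8,9}:35  {3,4,5,6,7,8,9}:35
  |U|=8: {0,1,2,5,6,7,8,9}:28  {1,2,4,5,6,7,8,9}:56  {2,3,4,5,6,7,8,9}:70
  start at 0(i): 126
  start at 3(o): 84
sum over floor = 210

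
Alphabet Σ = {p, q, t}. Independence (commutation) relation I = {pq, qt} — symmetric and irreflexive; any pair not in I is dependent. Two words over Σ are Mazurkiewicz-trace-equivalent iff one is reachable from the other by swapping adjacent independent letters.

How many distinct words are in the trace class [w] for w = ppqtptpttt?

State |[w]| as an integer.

0(p) covers ∅
1(p) covers 0:p
2(q) covers ∅
3(t) covers 1:p
4(p) covers 3:t
5(t) covers 4:p
6(p) covers 5:t
7(t) covers 6:p
8(t) covers 7:t
9(t) covers 8:t
floor of heap: 0:p, 2:q
completions by unplaced set U, small U first (add the entries for U minus each lowest piece of U):
  |U|=1: {2}:1  {9}:1
  |U|=2: {2,9}:2  {8,9}:1
  |U|=3: {2,8,9}:3  {7,8,9}:1
  |U|=4: {2,7,8,9}:4  {6,7,8,9}:1
  |U|=5: {2,6,7,8,9}:5  {5,6,7,8,9}:1
  |U|=6: {2,5,6,7,8,9}:6  {4,5,6,7,8,9}:1
  |U|=7: {2,4,5,6,7,8,9}:7  {3,4,5,6,7,8,9}:1
  |U|=8: {1,3,4,5,6,7,8,9}:1  {2,3,4,5,6,7,8,9}:8
  start at 0(p): 9
  start at 2(q): 1
sum over floor = 10

10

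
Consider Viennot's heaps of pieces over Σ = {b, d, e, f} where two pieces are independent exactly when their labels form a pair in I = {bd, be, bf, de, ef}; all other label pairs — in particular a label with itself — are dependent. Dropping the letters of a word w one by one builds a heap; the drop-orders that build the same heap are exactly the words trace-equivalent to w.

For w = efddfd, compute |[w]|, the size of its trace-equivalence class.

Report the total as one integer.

6

0(e) covers ∅
1(f) covers ∅
2(d) covers 1:f
3(d) covers 2:d
4(f) covers 3:d
5(d) covers 4:f
floor of heap: 0:e, 1:f
completions by unplaced set U, small U first (add the entries for U minus each lowest piece of U):
  |U|=1: {0}:1  {5}:1
  |U|=2: {0,5}:2  {4,5}:1
  |U|=3: {0,4,5}:3  {3,4,5}:1
  |U|=4: {0,3,4,5}:4  {2,3,4,5}:1
  start at 0(e): 1
  start at 1(f): 5
sum over floor = 6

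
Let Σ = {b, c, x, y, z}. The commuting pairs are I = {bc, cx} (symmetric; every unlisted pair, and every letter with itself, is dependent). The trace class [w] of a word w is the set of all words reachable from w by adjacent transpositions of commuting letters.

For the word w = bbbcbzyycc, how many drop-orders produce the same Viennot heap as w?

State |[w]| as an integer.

#0=b has no predecessor
#1=b depends on [0:b]
#2=b depends on [1:b]
#3=c has no predecessor
#4=b depends on [2:b]
#5=z depends on [3:c, 4:b]
#6=y depends on [5:z]
#7=y depends on [6:y]
#8=c depends on [7:y]
#9=c depends on [8:c]
sources: [0:b, 3:c]
N(rest) = Σ N(rest − s) over sources s of rest; N(one piece) = 1:
  size 1 → [9]=1
  size 2 → [8,9]=1
  size 3 → [7,8,9]=1
  size 4 → [6,7,8,9]=1
  size 5 → [5,6,7,8,9]=1
  size 6 → [3,5,6,7,8,9]=1  [4,5,6,7,8,9]=1
  size 7 → [2,4,5,6,7,8,9]=1  [3,4,5,6,7,8,9]=2
  size 8 → [1,2,4,5,6,7,8,9]=1  [2,3,4,5,6,7,8,9]=3
  first=0(b) contributes 4
  first=3(c) contributes 1
|[w]| = 5

5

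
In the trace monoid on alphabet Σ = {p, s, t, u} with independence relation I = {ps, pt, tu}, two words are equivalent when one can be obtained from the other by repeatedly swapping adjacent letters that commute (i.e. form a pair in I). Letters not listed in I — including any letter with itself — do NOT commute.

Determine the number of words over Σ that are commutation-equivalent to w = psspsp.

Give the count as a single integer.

20

drop 0:p onto floor
drop 1:s onto floor
drop 2:s onto {1:s}
drop 3:p onto {0:p}
drop 4:s onto {2:s}
drop 5:p onto {3:p}
ground layer = {0:p, 1:s}
drop-orders for the pieces not yet dropped (sum over which currently-grounded one goes next):
  1 to go: {4} 1  {5} 1
  2 to go: {2,4} 1  {3,5} 1  {4,5} 2
  3 to go: {0,3,5} 1  {1,2,4} 1  {2,4,5} 3  {3,4,5} 3
  4 to go: {0,3,4,5} 4  {1,2,4,5} 4  {2,3,4,5} 6
  if 0:p drops first: 10 orders
  if 1:s drops first: 10 orders
heap linearizations: 20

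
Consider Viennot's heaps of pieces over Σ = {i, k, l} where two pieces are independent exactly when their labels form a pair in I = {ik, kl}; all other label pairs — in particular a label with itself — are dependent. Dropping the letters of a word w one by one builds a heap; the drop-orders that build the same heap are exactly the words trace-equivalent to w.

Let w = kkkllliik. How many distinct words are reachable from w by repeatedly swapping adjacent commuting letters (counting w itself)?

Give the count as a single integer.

drop 0:k onto floor
drop 1:k onto {0:k}
drop 2:k onto {1:k}
drop 3:l onto floor
drop 4:l onto {3:l}
drop 5:l onto {4:l}
drop 6:i onto {5:l}
drop 7:i onto {6:i}
drop 8:k onto {2:k}
ground layer = {0:k, 3:l}
drop-orders for the pieces not yet dropped (sum over which currently-grounded one goes next):
  1 to go: {7} 1  {8} 1
  2 to go: {2,8} 1  {6,7} 1  {7,8} 2
  3 to go: {1,2,8} 1  {2,7,8} 3  {5,6,7} 1  {6,7,8} 3
  4 to go: {0,1,2,8} 1  {1,2,7,8} 4  {2,6,7,8} 6  {4,5,6,7} 1  {5,6,7,8} 4
  5 to go: {0,1,2,7,8} 5  {1,2,6,7,8} 10  {2,5,6,7,8} 10  {3,4,5,6,7} 1  {4,5,6,7,8} 5
  6 to go: {0,1,2,6,7,8} 15  {1,2,5,6,7,8} 20  {2,4,5,6,7,8} 15  {3,4,5,6,7,8} 6
  7 to go: {0,1,2,5,6,7,8} 35  {1,2,4,5,6,7,8} 35  {2,3,4,5,6,7,8} 21
  if 0:k drops first: 56 orders
  if 3:l drops first: 70 orders
heap linearizations: 126

126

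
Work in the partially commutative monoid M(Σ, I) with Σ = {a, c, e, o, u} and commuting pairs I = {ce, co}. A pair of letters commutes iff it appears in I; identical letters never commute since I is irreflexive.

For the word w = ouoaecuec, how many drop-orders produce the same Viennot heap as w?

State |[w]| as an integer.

0(o) covers ∅
1(u) covers 0:o
2(o) covers 1:u
3(a) covers 2:o
4(e) covers 3:a
5(c) covers 3:a
6(u) covers 4:e, 5:c
7(e) covers 6:u
8(c) covers 6:u
floor of heap: 0:o
completions by unplaced set U, small U first (add the entries for U minus each lowest piece of U):
  |U|=1: {7}:1  {8}:1
  |U|=2: {7,8}:2
  |U|=3: {6,7,8}:2
  |U|=4: {4,6,7,8}:2  {5,6,7,8}:2
  |U|=5: {4,5,6,7,8}:4
  |U|=6: {3,4,5,6,7,8}:4
  |U|=7: {2,3,4,5,6,7,8}:4
  start at 0(o): 4

4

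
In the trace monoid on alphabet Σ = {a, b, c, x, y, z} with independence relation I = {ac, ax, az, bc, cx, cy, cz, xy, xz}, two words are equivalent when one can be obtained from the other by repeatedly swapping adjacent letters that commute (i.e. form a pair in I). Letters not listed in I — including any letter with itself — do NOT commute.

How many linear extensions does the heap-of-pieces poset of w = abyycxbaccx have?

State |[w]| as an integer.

990

piece 0:a — minimal
piece 1:b rests on {0:a}
piece 2:y rests on {1:b}
piece 3:y rests on {2:y}
piece 4:c — minimal
piece 5:x rests on {1:b}
piece 6:b rests on {3:y, 5:x}
piece 7:a rests on {6:b}
piece 8:c rests on {4:c}
piece 9:c rests on {8:c}
piece 10:x rests on {6:b}
minimal pieces: {0:a, 4:c}
ways to finish when only these pieces remain (= sum over removing one remaining piece with nothing left below it):
  1 left: {7}→1  {9}→1  {10}→1
  2 left: {7,9}→2  {7,10}→2  {8,9}→1  {9,10}→2
  3 left: {4,8,9}→1  {6,7,10}→2  {7,8,9}→3  {7,9,10}→6  {8,9,10}→3
  4 left: {3,6,7,10}→2  {4,7,8,9}→4  {4,8,9,10}→4  {5,6,7,10}→2  {6,7,9,10}→8  {7,8,9,10}→12
  5 left: {2,3,6,7,10}→2  {3,5,6,7,10}→4  {3,6,7,9,10}→10  {4,7,8,9,10}→20  {5,6,7,9,10}→10  {6,7,8,9,10}→20
  6 left: {2,3,5,6,7,10}→6  {2,3,6,7,9,10}→12  {3,5,6,7,9,10}→24  {3,6,7,8,9,10}→30  {4,6,7,8,9,10}→40  {5,6,7,8,9,10}→30
  7 left: {1,2,3,5,6,7,10}→6  {2,3,5,6,7,9,10}→42  {2,3,6,7,8,9,10}→42  {3,4,6,7,8,9,10}→70  {3,5,6,7,8,9,10}→84  {4,5,6,7,8,9,10}→70
  8 left: {0,1,2,3,5,6,7,10}→6  {1,2,3,5,6,7,9,10}→48  {2,3,4,6,7,8,9,10}→112  {2,3,5,6,7,8,9,10}→168  {3,4,5,6,7,8,9,10}→224
  9 left: {0,1,2,3,5,6,7,9,10}→54  {1,2,3,5,6,7,8,9,10}→216  {2,3,4,5,6,7,8,9,10}→504
  placing 0:a first → 720 extensions
  placing 4:c first → 270 extensions
total linear extensions = 990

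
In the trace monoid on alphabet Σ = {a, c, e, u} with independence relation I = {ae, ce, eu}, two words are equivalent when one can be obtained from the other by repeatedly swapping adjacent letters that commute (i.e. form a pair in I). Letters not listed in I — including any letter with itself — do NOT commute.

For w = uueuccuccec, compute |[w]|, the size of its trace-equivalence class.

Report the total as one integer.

piece 0:u — minimal
piece 1:u rests on {0:u}
piece 2:e — minimal
piece 3:u rests on {1:u}
piece 4:c rests on {3:u}
piece 5:c rests on {4:c}
piece 6:u rests on {5:c}
piece 7:c rests on {6:u}
piece 8:c rests on {7:c}
piece 9:e rests on {2:e}
piece 10:c rests on {8:c}
minimal pieces: {0:u, 2:e}
ways to finish when only these pieces remain (= sum over removing one remaining piece with nothing left below it):
  1 left: {9}→1  {10}→1
  2 left: {2,9}→1  {8,10}→1  {9,10}→2
  3 left: {2,9,10}→3  {7,8,10}→1  {8,9,10}→3
  4 left: {2,8,9,10}→6  {6,7,8,10}→1  {7,8,9,10}→4
  5 left: {2,7,8,9,10}→10  {5,6,7,8,10}→1  {6,7,8,9,10}→5
  6 left: {2,6,7,8,9,10}→15  {4,5,6,7,8,10}→1  {5,6,7,8,9,10}→6
  7 left: {2,5,6,7,8,9,10}→21  {3,4,5,6,7,8,10}→1  {4,5,6,7,8,9,10}→7
  8 left: {1,3,4,5,6,7,8,10}→1  {2,4,5,6,7,8,9,10}→28  {3,4,5,6,7,8,9,10}→8
  9 left: {0,1,3,4,5,6,7,8,10}→1  {1,3,4,5,6,7,8,9,10}→9  {2,3,4,5,6,7,8,9,10}→36
  placing 0:u first → 45 extensions
  placing 2:e first → 10 extensions
total linear extensions = 55

55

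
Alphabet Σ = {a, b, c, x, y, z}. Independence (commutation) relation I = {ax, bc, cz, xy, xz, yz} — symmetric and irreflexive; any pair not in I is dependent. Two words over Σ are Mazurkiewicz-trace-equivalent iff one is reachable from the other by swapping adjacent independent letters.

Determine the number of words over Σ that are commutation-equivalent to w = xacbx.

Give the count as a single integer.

drop 0:x onto floor
drop 1:a onto floor
drop 2:c onto {0:x, 1:a}
drop 3:b onto {0:x, 1:a}
drop 4:x onto {2:c, 3:b}
ground layer = {0:x, 1:a}
drop-orders for the pieces not yet dropped (sum over which currently-grounded one goes next):
  1 to go: {4} 1
  2 to go: {2,4} 1  {3,4} 1
  3 to go: {2,3,4} 2
  if 0:x drops first: 2 orders
  if 1:a drops first: 2 orders
heap linearizations: 4

4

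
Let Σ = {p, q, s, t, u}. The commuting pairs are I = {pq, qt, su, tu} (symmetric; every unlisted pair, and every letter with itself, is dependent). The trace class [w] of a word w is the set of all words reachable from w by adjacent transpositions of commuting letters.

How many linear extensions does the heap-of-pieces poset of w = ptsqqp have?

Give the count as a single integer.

3

#0=p has no predecessor
#1=t depends on [0:p]
#2=s depends on [1:t]
#3=q depends on [2:s]
#4=q depends on [3:q]
#5=p depends on [2:s]
sources: [0:p]
N(rest) = Σ N(rest − s) over sources s of rest; N(one piece) = 1:
  size 1 → [4]=1  [5]=1
  size 2 → [3,4]=1  [4,5]=2
  size 3 → [3,4,5]=3
  size 4 → [2,3,4,5]=3
  first=0(p) contributes 3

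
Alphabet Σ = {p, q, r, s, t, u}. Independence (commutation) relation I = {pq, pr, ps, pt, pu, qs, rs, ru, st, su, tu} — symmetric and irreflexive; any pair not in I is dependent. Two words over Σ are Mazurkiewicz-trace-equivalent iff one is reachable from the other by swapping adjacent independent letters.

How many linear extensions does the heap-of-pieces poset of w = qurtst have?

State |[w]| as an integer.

drop 0:q onto floor
drop 1:u onto {0:q}
drop 2:r onto {0:q}
drop 3:t onto {2:r}
drop 4:s onto floor
drop 5:t onto {3:t}
ground layer = {0:q, 4:s}
drop-orders for the pieces not yet dropped (sum over which currently-grounded one goes next):
  1 to go: {1} 1  {4} 1  {5} 1
  2 to go: {1,4} 2  {1,5} 2  {3,5} 1  {4,5} 2
  3 to go: {1,3,5} 3  {1,4,5} 6  {2,3,5} 1  {3,4,5} 3
  4 to go: {1,2,3,5} 4  {1,3,4,5} 12  {2,3,4,5} 4
  if 0:q drops first: 20 orders
  if 4:s drops first: 4 orders
heap linearizations: 24

24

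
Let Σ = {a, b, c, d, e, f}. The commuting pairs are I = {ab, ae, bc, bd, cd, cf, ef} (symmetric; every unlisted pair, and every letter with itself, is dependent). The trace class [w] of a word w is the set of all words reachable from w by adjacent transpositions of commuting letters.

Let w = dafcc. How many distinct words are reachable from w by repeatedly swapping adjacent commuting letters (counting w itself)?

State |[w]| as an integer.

3

drop 0:d onto floor
drop 1:a onto {0:d}
drop 2:f onto {1:a}
drop 3:c onto {1:a}
drop 4:c onto {3:c}
ground layer = {0:d}
drop-orders for the pieces not yet dropped (sum over which currently-grounded one goes next):
  1 to go: {2} 1  {4} 1
  2 to go: {2,4} 2  {3,4} 1
  3 to go: {2,3,4} 3
  if 0:d drops first: 3 orders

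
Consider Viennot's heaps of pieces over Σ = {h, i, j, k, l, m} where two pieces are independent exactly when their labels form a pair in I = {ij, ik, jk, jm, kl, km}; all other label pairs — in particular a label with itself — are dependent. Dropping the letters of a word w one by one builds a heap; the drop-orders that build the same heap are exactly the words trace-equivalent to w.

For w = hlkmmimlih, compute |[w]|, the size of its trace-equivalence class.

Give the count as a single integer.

8

0(h) covers ∅
1(l) covers 0:h
2(k) covers 0:h
3(m) covers 1:l
4(m) covers 3:m
5(i) covers 4:m
6(m) covers 5:i
7(l) covers 6:m
8(i) covers 7:l
9(h) covers 2:k, 8:i
floor of heap: 0:h
completions by unplaced set U, small U first (add the entries for U minus each lowest piece of U):
  |U|=1: {9}:1
  |U|=2: {2,9}:1  {8,9}:1
  |U|=3: {2,8,9}:2  {7,8,9}:1
  |U|=4: {2,7,8,9}:3  {6,7,8,9}:1
  |U|=5: {2,6,7,8,9}:4  {5,6,7,8,9}:1
  |U|=6: {2,5,6,7,8,9}:5  {4,5,6,7,8,9}:1
  |U|=7: {2,4,5,6,7,8,9}:6  {3,4,5,6,7,8,9}:1
  |U|=8: {1,3,4,5,6,7,8,9}:1  {2,3,4,5,6,7,8,9}:7
  start at 0(h): 8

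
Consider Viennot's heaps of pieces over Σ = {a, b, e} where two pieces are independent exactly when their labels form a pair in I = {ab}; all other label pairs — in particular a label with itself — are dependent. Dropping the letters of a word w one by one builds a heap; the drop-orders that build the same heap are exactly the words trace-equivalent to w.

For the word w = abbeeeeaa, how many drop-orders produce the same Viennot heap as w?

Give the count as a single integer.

3

#0=a has no predecessor
#1=b has no predecessor
#2=b depends on [1:b]
#3=e depends on [0:a, 2:b]
#4=e depends on [3:e]
#5=e depends on [4:e]
#6=e depends on [5:e]
#7=a depends on [6:e]
#8=a depends on [7:a]
sources: [0:a, 1:b]
N(rest) = Σ N(rest − s) over sources s of rest; N(one piece) = 1:
  size 1 → [8]=1
  size 2 → [7,8]=1
  size 3 → [6,7,8]=1
  size 4 → [5,6,7,8]=1
  size 5 → [4,5,6,7,8]=1
  size 6 → [3,4,5,6,7,8]=1
  size 7 → [0,3,4,5,6,7,8]=1  [2,3,4,5,6,7,8]=1
  first=0(a) contributes 1
  first=1(b) contributes 2
|[w]| = 3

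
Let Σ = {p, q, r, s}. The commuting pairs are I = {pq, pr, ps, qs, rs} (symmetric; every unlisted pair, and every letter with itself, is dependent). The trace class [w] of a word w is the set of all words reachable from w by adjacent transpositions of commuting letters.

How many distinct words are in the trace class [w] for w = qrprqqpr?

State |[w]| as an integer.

28

piece 0:q — minimal
piece 1:r rests on {0:q}
piece 2:p — minimal
piece 3:r rests on {1:r}
piece 4:q rests on {3:r}
piece 5:q rests on {4:q}
piece 6:p rests on {2:p}
piece 7:r rests on {5:q}
minimal pieces: {0:q, 2:p}
ways to finish when only these pieces remain (= sum over removing one remaining piece with nothing left below it):
  1 left: {6}→1  {7}→1
  2 left: {2,6}→1  {5,7}→1  {6,7}→2
  3 left: {2,6,7}→3  {4,5,7}→1  {5,6,7}→3
  4 left: {2,5,6,7}→6  {3,4,5,7}→1  {4,5,6,7}→4
  5 left: {1,3,4,5,7}→1  {2,4,5,6,7}→10  {3,4,5,6,7}→5
  6 left: {0,1,3,4,5,7}→1  {1,3,4,5,6,7}→6  {2,3,4,5,6,7}→15
  placing 0:q first → 21 extensions
  placing 2:p first → 7 extensions
total linear extensions = 28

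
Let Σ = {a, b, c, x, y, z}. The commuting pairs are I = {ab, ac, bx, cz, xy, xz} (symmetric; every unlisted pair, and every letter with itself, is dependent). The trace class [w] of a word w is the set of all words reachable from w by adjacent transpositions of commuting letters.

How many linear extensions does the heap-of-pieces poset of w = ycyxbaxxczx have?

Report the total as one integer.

piece 0:y — minimal
piece 1:c rests on {0:y}
piece 2:y rests on {1:c}
piece 3:x rests on {1:c}
piece 4:b rests on {2:y}
piece 5:a rests on {2:y, 3:x}
piece 6:x rests on {5:a}
piece 7:x rests on {6:x}
piece 8:c rests on {4:b, 7:x}
piece 9:z rests on {4:b, 5:a}
piece 10:x rests on {8:c}
minimal pieces: {0:y}
ways to finish when only these pieces remain (= sum over removing one remaining piece with nothing left below it):
  1 left: {9}→1  {10}→1
  2 left: {8,10}→1  {9,10}→2
  3 left: {7,8,10}→1  {8,9,10}→3
  4 left: {4,8,9,10}→3  {6,7,8,10}→1  {7,8,9,10}→4
  5 left: {4,7,8,9,10}→7  {6,7,8,9,10}→5
  6 left: {4,6,7,8,9,10}→12  {5,6,7,8,9,10}→5
  7 left: {3,5,6,7,8,9,10}→5  {4,5,6,7,8,9,10}→17
  8 left: {2,4,5,6,7,8,9,10}→17  {3,4,5,6,7,8,9,10}→22
  9 left: {2,3,4,5,6,7,8,9,10}→39
  placing 0:y first → 39 extensions

39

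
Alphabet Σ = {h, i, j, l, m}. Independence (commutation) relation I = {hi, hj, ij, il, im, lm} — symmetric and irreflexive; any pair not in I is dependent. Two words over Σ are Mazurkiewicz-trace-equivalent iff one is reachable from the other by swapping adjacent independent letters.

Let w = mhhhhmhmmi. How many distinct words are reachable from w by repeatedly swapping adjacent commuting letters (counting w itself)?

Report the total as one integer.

piece 0:m — minimal
piece 1:h rests on {0:m}
piece 2:h rests on {1:h}
piece 3:h rests on {2:h}
piece 4:h rests on {3:h}
piece 5:m rests on {4:h}
piece 6:h rests on {5:m}
piece 7:m rests on {6:h}
piece 8:m rests on {7:m}
piece 9:i — minimal
minimal pieces: {0:m, 9:i}
ways to finish when only these pieces remain (= sum over removing one remaining piece with nothing left below it):
  1 left: {8}→1  {9}→1
  2 left: {7,8}→1  {8,9}→2
  3 left: {6,7,8}→1  {7,8,9}→3
  4 left: {5,6,7,8}→1  {6,7,8,9}→4
  5 left: {4,5,6,7,8}→1  {5,6,7,8,9}→5
  6 left: {3,4,5,6,7,8}→1  {4,5,6,7,8,9}→6
  7 left: {2,3,4,5,6,7,8}→1  {3,4,5,6,7,8,9}→7
  8 left: {1,2,3,4,5,6,7,8}→1  {2,3,4,5,6,7,8,9}→8
  placing 0:m first → 9 extensions
  placing 9:i first → 1 extensions
total linear extensions = 10

10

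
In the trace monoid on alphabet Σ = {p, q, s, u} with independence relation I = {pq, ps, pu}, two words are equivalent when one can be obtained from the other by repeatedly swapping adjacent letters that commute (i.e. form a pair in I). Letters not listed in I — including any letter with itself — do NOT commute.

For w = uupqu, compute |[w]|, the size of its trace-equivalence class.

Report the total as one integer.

5

#0=u has no predecessor
#1=u depends on [0:u]
#2=p has no predecessor
#3=q depends on [1:u]
#4=u depends on [3:q]
sources: [0:u, 2:p]
N(rest) = Σ N(rest − s) over sources s of rest; N(one piece) = 1:
  size 1 → [2]=1  [4]=1
  size 2 → [2,4]=2  [3,4]=1
  size 3 → [1,3,4]=1  [2,3,4]=3
  first=0(u) contributes 4
  first=2(p) contributes 1
|[w]| = 5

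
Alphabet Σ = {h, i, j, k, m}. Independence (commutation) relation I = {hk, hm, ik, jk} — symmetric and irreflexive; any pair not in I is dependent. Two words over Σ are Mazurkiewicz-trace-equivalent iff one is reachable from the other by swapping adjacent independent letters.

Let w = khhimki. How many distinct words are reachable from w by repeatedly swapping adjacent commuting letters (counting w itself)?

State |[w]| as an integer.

piece 0:k — minimal
piece 1:h — minimal
piece 2:h rests on {1:h}
piece 3:i rests on {2:h}
piece 4:m rests on {0:k, 3:i}
piece 5:k rests on {4:m}
piece 6:i rests on {4:m}
minimal pieces: {0:k, 1:h}
ways to finish when only these pieces remain (= sum over removing one remaining piece with nothing left below it):
  1 left: {5}→1  {6}→1
  2 left: {5,6}→2
  3 left: {4,5,6}→2
  4 left: {0,4,5,6}→2  {3,4,5,6}→2
  5 left: {0,3,4,5,6}→4  {2,3,4,5,6}→2
  placing 0:k first → 2 extensions
  placing 1:h first → 6 extensions
total linear extensions = 8

8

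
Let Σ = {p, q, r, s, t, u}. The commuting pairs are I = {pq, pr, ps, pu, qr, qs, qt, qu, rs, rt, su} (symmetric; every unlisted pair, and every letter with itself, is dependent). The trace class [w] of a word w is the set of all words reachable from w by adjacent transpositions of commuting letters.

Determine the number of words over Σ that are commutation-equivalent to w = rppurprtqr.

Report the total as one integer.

1210

0(r) covers ∅
1(p) covers ∅
2(p) covers 1:p
3(u) covers 0:r
4(r) covers 3:u
5(p) covers 2:p
6(r) covers 4:r
7(t) covers 3:u, 5:p
8(q) covers ∅
9(r) covers 6:r
floor of heap: 0:r, 1:p, 8:q
completions by unplaced set U, small U first (add the entries for U minus each lowest piece of U):
  |U|=1: {7}:1  {8}:1  {9}:1
  |U|=2: {5,7}:1  {6,9}:1  {7,8}:2  {7,9}:2  {8,9}:2
  |U|=3: {2,5,7}:1  {4,6,9}:1  {5,7,8}:3  {5,7,9}:3  {6,7,9}:3  {6,8,9}:3  {7,8,9}:6
  |U|=4: {1,2,5,7}:1  {2,5,7,8}:4  {2,5,7,9}:4  {4,6,7,9}:4  {4,6,8,9}:4  {5,6,7,9}:6  {5,7,8,9}:12  {6,7,8,9}:12
  |U|=5: {1,2,5,7,8}:5  {1,2,5,7,9}:5  {2,5,6,7,9}:10  {2,5,7,8,9}:20  {3,4,6,7,9}:4  {4,5,6,7,9}:10  {4,6,7,8,9}:20  {5,6,7,8,9}:30
  |U|=6: {0,3,4,6,7,9}:4  {1,2,5,6,7,9}:15  {1,2,5,7,8,9}:30  {2,4,5,6,7,9}:20  {2,5,6,7,8,9}:60  {3,4,5,6,7,9}:14  {3,4,6,7,8,9}:24  {4,5,6,7,8,9}:60
  |U|=7: {0,3,4,5,6,7,9}:18  {0,3,4,6,7,8,9}:28  {1,2,4,5,6,7,9}:35  {1,2,5,6,7,8,9}:105  {2,3,4,5,6,7,9}:34  {2,4,5,6,7,8,9}:140  {3,4,5,6,7,8,9}:98
  |U|=8: {0,2,3,4,5,6,7,9}:52  {0,3,4,5,6,7,8,9}:144  {1,2,3,4,5,6,7,9}:69  {1,2,4,5,6,7,8,9}:280  {2,3,4,5,6,7,8,9}:272
  start at 0(r): 621
  start at 1(p): 468
  start at 8(q): 121
sum over floor = 1210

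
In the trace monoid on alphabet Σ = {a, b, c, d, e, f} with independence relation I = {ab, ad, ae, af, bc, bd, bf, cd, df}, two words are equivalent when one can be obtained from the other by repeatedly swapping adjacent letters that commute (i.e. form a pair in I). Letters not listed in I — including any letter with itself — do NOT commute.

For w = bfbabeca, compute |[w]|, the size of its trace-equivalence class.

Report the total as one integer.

drop 0:b onto floor
drop 1:f onto floor
drop 2:b onto {0:b}
drop 3:a onto floor
drop 4:b onto {2:b}
drop 5:e onto {1:f, 4:b}
drop 6:c onto {3:a, 5:e}
drop 7:a onto {6:c}
ground layer = {0:b, 1:f, 3:a}
drop-orders for the pieces not yet dropped (sum over which currently-grounded one goes next):
  1 to go: {7} 1
  2 to go: {6,7} 1
  3 to go: {3,6,7} 1  {5,6,7} 1
  4 to go: {1,5,6,7} 1  {3,5,6,7} 2  {4,5,6,7} 1
  5 to go: {1,3,5,6,7} 3  {1,4,5,6,7} 2  {2,4,5,6,7} 1  {3,4,5,6,7} 3
  6 to go: {0,2,4,5,6,7} 1  {1,2,4,5,6,7} 3  {1,3,4,5,6,7} 8  {2,3,4,5,6,7} 4
  if 0:b drops first: 15 orders
  if 1:f drops first: 5 orders
  if 3:a drops first: 4 orders
heap linearizations: 24

24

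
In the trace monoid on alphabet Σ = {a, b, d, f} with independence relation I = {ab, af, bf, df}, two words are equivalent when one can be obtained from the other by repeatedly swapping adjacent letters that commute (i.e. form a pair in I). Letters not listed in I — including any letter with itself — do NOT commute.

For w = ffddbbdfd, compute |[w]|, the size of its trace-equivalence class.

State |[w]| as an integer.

0(f) covers ∅
1(f) covers 0:f
2(d) covers ∅
3(d) covers 2:d
4(b) covers 3:d
5(b) covers 4:b
6(d) covers 5:b
7(f) covers 1:f
8(d) covers 6:d
floor of heap: 0:f, 2:d
completions by unplaced set U, small U first (add the entries for U minus each lowest piece of U):
  |U|=1: {7}:1  {8}:1
  |U|=2: {1,7}:1  {6,8}:1  {7,8}:2
  |U|=3: {0,1,7}:1  {1,7,8}:3  {5,6,8}:1  {6,7,8}:3
  |U|=4: {0,1,7,8}:4  {1,6,7,8}:6  {4,5,6,8}:1  {5,6,7,8}:4
  |U|=5: {0,1,6,7,8}:10  {1,5,6,7,8}:10  {3,4,5,6,8}:1  {4,5,6,7,8}:5
  |U|=6: {0,1,5,6,7,8}:20  {1,4,5,6,7,8}:15  {2,3,4,5,6,8}:1  {3,4,5,6,7,8}:6
  |U|=7: {0,1,4,5,6,7,8}:35  {1,3,4,5,6,7,8}:21  {2,3,4,5,6,7,8}:7
  start at 0(f): 28
  start at 2(d): 56
sum over floor = 84

84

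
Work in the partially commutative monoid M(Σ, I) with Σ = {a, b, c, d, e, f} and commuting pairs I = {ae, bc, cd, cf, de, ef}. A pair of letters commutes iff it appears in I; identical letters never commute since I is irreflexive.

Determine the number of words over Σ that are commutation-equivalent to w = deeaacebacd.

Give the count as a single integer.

#0=d has no predecessor
#1=e has no predecessor
#2=e depends on [1:e]
#3=a depends on [0:d]
#4=a depends on [3:a]
#5=c depends on [2:e, 4:a]
#6=e depends on [5:c]
#7=b depends on [6:e]
#8=a depends on [7:b]
#9=c depends on [8:a]
#10=d depends on [8:a]
sources: [0:d, 1:e]
N(rest) = Σ N(rest − s) over sources s of rest; N(one piece) = 1:
  size 1 → [9]=1  [10]=1
  size 2 → [9,10]=2
  size 3 → [8,9,10]=2
  size 4 → [7,8,9,10]=2
  size 5 → [6,7,8,9,10]=2
  size 6 → [5,6,7,8,9,10]=2
  size 7 → [2,5,6,7,8,9,10]=2  [4,5,6,7,8,9,10]=2
  size 8 → [1,2,5,6,7,8,9,10]=2  [2,4,5,6,7,8,9,10]=4  [3,4,5,6,7,8,9,10]=2
  size 9 → [0,3,4,5,6,7,8,9,10]=2  [1,2,4,5,6,7,8,9,10]=6  [2,3,4,5,6,7,8,9,10]=6
  first=0(d) contributes 12
  first=1(e) contributes 8
|[w]| = 20

20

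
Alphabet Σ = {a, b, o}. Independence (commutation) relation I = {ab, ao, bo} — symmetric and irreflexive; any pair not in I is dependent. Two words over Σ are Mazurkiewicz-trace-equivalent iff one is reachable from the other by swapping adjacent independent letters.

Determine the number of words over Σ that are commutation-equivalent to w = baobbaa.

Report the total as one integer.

140

piece 0:b — minimal
piece 1:a — minimal
piece 2:o — minimal
piece 3:b rests on {0:b}
piece 4:b rests on {3:b}
piece 5:a rests on {1:a}
piece 6:a rests on {5:a}
minimal pieces: {0:b, 1:a, 2:o}
ways to finish when only these pieces remain (= sum over removing one remaining piece with nothing left below it):
  1 left: {2}→1  {4}→1  {6}→1
  2 left: {2,4}→2  {2,6}→2  {3,4}→1  {4,6}→2  {5,6}→1
  3 left: {0,3,4}→1  {1,5,6}→1  {2,3,4}→3  {2,4,6}→6  {2,5,6}→3  {3,4,6}→3  {4,5,6}→3
  4 left: {0,2,3,4}→4  {0,3,4,6}→4  {1,2,5,6}→4  {1,4,5,6}→4  {2,3,4,6}→12  {2,4,5,6}→12  {3,4,5,6}→6
  5 left: {0,2,3,4,6}→20  {0,3,4,5,6}→10  {1,2,4,5,6}→20  {1,3,4,5,6}→10  {2,3,4,5,6}→30
  placing 0:b first → 60 extensions
  placing 1:a first → 60 extensions
  placing 2:o first → 20 extensions
total linear extensions = 140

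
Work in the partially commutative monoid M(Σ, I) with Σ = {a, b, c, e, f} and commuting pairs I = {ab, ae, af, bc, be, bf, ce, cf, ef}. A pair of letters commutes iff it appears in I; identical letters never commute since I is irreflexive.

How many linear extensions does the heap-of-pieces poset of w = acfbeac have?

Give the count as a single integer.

210

#0=a has no predecessor
#1=c depends on [0:a]
#2=f has no predecessor
#3=b has no predecessor
#4=e has no predecessor
#5=a depends on [1:c]
#6=c depends on [5:a]
sources: [0:a, 2:f, 3:b, 4:e]
N(rest) = Σ N(rest − s) over sources s of rest; N(one piece) = 1:
  size 1 → [2]=1  [3]=1  [4]=1  [6]=1
  size 2 → [2,3]=2  [2,4]=2  [2,6]=2  [3,4]=2  [3,6]=2  [4,6]=2  [5,6]=1
  size 3 → [1,5,6]=1  [2,3,4]=6  [2,3,6]=6  [2,4,6]=6  [2,5,6]=3  [3,4,6]=6  [3,5,6]=3  [4,5,6]=3
  size 4 → [0,1,5,6]=1  [1,2,5,6]=4  [1,3,5,6]=4  [1,4,5,6]=4  [2,3,4,6]=24  [2,3,5,6]=12  [2,4,5,6]=12  [3,4,5,6]=12
  size 5 → [0,1,2,5,6]=5  [0,1,3,5,6]=5  [0,1,4,5,6]=5  [1,2,3,5,6]=20  [1,2,4,5,6]=20  [1,3,4,5,6]=20  [2,3,4,5,6]=60
  first=0(a) contributes 120
  first=2(f) contributes 30
  first=3(b) contributes 30
  first=4(e) contributes 30
|[w]| = 210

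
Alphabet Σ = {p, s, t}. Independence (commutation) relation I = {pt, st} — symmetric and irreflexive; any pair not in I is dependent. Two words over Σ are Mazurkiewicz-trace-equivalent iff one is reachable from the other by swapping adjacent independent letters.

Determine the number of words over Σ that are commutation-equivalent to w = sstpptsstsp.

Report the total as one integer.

165

piece 0:s — minimal
piece 1:s rests on {0:s}
piece 2:t — minimal
piece 3:p rests on {1:s}
piece 4:p rests on {3:p}
piece 5:t rests on {2:t}
piece 6:s rests on {4:p}
piece 7:s rests on {6:s}
piece 8:t rests on {5:t}
piece 9:s rests on {7:s}
piece 10:p rests on {9:s}
minimal pieces: {0:s, 2:t}
ways to finish when only these pieces remain (= sum over removing one remaining piece with nothing left below it):
  1 left: {8}→1  {10}→1
  2 left: {5,8}→1  {8,10}→2  {9,10}→1
  3 left: {2,5,8}→1  {5,8,10}→3  {7,9,10}→1  {8,9,10}→3
  4 left: {2,5,8,10}→4  {5,8,9,10}→6  {6,7,9,10}→1  {7,8,9,10}→4
  5 left: {2,5,8,9,10}→10  {4,6,7,9,10}→1  {5,7,8,9,10}→10  {6,7,8,9,10}→5
  6 left: {2,5,7,8,9,10}→20  {3,4,6,7,9,10}→1  {4,6,7,8,9,10}→6  {5,6,7,8,9,10}→15
  7 left: {1,3,4,6,7,9,10}→1  {2,5,6,7,8,9,10}→35  {3,4,6,7,8,9,10}→7  {4,5,6,7,8,9,10}→21
  8 left: {0,1,3,4,6,7,9,10}→1  {1,3,4,6,7,8,9,10}→8  {2,4,5,6,7,8,9,10}→56  {3,4,5,6,7,8,9,10}→28
  9 left: {0,1,3,4,6,7,8,9,10}→9  {1,3,4,5,6,7,8,9,10}→36  {2,3,4,5,6,7,8,9,10}→84
  placing 0:s first → 120 extensions
  placing 2:t first → 45 extensions
total linear extensions = 165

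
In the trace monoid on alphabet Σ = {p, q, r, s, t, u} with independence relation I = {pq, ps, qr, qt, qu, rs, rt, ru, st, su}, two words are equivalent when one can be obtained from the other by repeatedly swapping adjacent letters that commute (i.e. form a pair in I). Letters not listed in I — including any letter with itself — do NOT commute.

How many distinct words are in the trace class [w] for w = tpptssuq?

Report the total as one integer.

#0=t has no predecessor
#1=p depends on [0:t]
#2=p depends on [1:p]
#3=t depends on [2:p]
#4=s has no predecessor
#5=s depends on [4:s]
#6=u depends on [3:t]
#7=q depends on [5:s]
sources: [0:t, 4:s]
N(rest) = Σ N(rest − s) over sources s of rest; N(one piece) = 1:
  size 1 → [6]=1  [7]=1
  size 2 → [3,6]=1  [5,7]=1  [6,7]=2
  size 3 → [2,3,6]=1  [3,6,7]=3  [4,5,7]=1  [5,6,7]=3
  size 4 → [1,2,3,6]=1  [2,3,6,7]=4  [3,5,6,7]=6  [4,5,6,7]=4
  size 5 → [0,1,2,3,6]=1  [1,2,3,6,7]=5  [2,3,5,6,7]=10  [3,4,5,6,7]=10
  size 6 → [0,1,2,3,6,7]=6  [1,2,3,5,6,7]=15  [2,3,4,5,6,7]=20
  first=0(t) contributes 35
  first=4(s) contributes 21
|[w]| = 56

56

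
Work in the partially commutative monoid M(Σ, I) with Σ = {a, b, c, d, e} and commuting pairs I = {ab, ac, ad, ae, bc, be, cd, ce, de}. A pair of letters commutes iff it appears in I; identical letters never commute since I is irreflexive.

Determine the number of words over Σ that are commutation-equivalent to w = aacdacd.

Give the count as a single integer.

0(a) covers ∅
1(a) covers 0:a
2(c) covers ∅
3(d) covers ∅
4(a) covers 1:a
5(c) covers 2:c
6(d) covers 3:d
floor of heap: 0:a, 2:c, 3:d
completions by unplaced set U, small U first (add the entries for U minus each lowest piece of U):
  |U|=1: {4}:1  {5}:1  {6}:1
  |U|=2: {1,4}:1  {2,5}:1  {3,6}:1  {4,5}:2  {4,6}:2  {5,6}:2
  |U|=3: {0,1,4}:1  {1,4,5}:3  {1,4,6}:3  {2,4,5}:3  {2,5,6}:3  {3,4,6}:3  {3,5,6}:3  {4,5,6}:6
  |U|=4: {0,1,4,5}:4  {0,1,4,6}:4  {1,2,4,5}:6  {1,3,4,6}:6  {1,4,5,6}:12  {2,3,5,6}:6  {2,4,5,6}:12  {3,4,5,6}:12
  |U|=5: {0,1,2,4,5}:10  {0,1,3,4,6}:10  {0,1,4,5,6}:20  {1,2,4,5,6}:30  {1,3,4,5,6}:30  {2,3,4,5,6}:30
  start at 0(a): 90
  start at 2(c): 60
  start at 3(d): 60
sum over floor = 210

210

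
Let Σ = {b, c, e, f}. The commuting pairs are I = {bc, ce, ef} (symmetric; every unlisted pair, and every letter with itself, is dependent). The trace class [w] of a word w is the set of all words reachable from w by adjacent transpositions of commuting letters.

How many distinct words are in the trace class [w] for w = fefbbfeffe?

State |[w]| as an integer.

0(f) covers ∅
1(e) covers ∅
2(f) covers 0:f
3(b) covers 1:e, 2:f
4(b) covers 3:b
5(f) covers 4:b
6(e) covers 4:b
7(f) covers 5:f
8(f) covers 7:f
9(e) covers 6:e
floor of heap: 0:f, 1:e
completions by unplaced set U, small U first (add the entries for U minus each lowest piece of U):
  |U|=1: {8}:1  {9}:1
  |U|=2: {6,9}:1  {7,8}:1  {8,9}:2
  |U|=3: {5,7,8}:1  {6,8,9}:3  {7,8,9}:3
  |U|=4: {5,7,8,9}:4  {6,7,8,9}:6
  |U|=5: {5,6,7,8,9}:10
  |U|=6: {4,5,6,7,8,9}:10
  |U|=7: {3,4,5,6,7,8,9}:10
  |U|=8: {1,3,4,5,6,7,8,9}:10  {2,3,4,5,6,7,8,9}:10
  start at 0(f): 20
  start at 1(e): 10
sum over floor = 30

30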